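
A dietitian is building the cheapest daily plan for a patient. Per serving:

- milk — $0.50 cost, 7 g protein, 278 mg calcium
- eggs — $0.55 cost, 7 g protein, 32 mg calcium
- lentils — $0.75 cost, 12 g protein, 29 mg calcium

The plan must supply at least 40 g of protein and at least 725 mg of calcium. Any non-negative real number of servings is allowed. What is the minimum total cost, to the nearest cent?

With two linear requirements the optimum uses one or two foods; enumerate the corners.
milk only: max(40/7, 725/278) = 5.714 servings → $2.86.
eggs only: max(40/7, 725/32) = 22.66 servings → $12.46.
lentils only: max(40/12, 725/29) = 25 servings → $18.75.
milk + eggs with both tight: 2.204 servings and 3.51 servings → $3.03.
milk + lentils with both tight: 2.407 servings and 1.929 servings → $2.65.
eggs + lentils with both targets exact would need a negative amount; discard.
So the least-cost plan costs $2.65.

$2.65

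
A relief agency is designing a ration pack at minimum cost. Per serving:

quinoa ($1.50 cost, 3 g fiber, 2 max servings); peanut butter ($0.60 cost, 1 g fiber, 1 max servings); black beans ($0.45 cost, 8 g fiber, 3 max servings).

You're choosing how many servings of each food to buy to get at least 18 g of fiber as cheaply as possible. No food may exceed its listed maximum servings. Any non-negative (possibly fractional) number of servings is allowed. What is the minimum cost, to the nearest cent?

$1.01

Cost per g of fiber: black beans $0.0563, quinoa $0.5000, peanut butter $0.6000.
Take 2.25 servings of black beans: +18.0 g fiber for $1.01 (total $1.01, still need 0.0 g).
Greedy by cheapest-per-g is optimal for a single linear constraint, so the minimum cost is $1.01.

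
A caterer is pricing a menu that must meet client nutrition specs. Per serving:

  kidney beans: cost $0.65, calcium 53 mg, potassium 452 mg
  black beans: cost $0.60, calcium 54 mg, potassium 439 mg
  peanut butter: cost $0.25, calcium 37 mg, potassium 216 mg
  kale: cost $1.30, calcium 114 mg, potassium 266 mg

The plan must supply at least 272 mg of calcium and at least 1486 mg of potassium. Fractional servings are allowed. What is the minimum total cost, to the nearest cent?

kidney beans only: max(272/53, 1486/452) = 5.132 servings → $3.34.
black beans only: max(272/54, 1486/439) = 5.037 servings → $3.02.
peanut butter only: max(272/37, 1486/216) = 7.351 servings → $1.84.
kale only: max(272/114, 1486/266) = 5.586 servings → $7.26.
kidney beans + black beans: the both-tight solution has a negative serving — not a feasible corner.
kidney beans + peanut butter: the both-tight solution has a negative serving — not a feasible corner.
kidney beans + kale with both tight: 2.593 servings and 1.18 servings → $3.22.
black beans + peanut butter: the both-tight solution has a negative serving — not a feasible corner.
black beans + kale with both tight: 2.72 servings and 1.098 servings → $3.06.
peanut butter + kale with both tight: 6.566 servings and 0.255 servings → $1.97.
Cheapest feasible corner: $1.84.

$1.84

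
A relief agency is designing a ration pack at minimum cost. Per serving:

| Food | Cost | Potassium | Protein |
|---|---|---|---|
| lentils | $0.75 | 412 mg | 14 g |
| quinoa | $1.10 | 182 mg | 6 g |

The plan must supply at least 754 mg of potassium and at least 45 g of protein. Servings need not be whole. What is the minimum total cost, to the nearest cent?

$2.41

lentils only: max(754/412, 45/14) = 3.214 servings → $2.41.
quinoa only: max(754/182, 45/6) = 7.5 servings → $8.25.
lentils + quinoa with both targets exact would need a negative amount; discard.
Cheapest feasible corner: $2.41.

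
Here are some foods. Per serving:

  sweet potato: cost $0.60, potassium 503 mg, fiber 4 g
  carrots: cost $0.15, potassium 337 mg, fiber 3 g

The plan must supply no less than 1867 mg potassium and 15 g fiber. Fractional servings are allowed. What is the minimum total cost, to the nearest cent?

Two binding constraints pin down two serving amounts, so the optimal mix uses at most two foods. The candidates are each food alone (scaled to the tighter of potassium/fiber) and each pair with both constraints tight.
sweet potato only: max(1867/503, 15/4) = 3.75 servings → $2.25.
carrots only: max(1867/337, 15/3) = 5.54 servings → $0.83.
sweet potato + carrots with both tight: 3.391 servings and 0.4783 servings → $2.11.
The minimum over all feasible corners is $0.83.

$0.83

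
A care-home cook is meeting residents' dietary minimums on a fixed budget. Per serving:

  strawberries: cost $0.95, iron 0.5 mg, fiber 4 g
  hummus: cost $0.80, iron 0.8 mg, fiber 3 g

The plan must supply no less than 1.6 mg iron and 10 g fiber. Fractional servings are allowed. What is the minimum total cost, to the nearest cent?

With two linear requirements the optimum uses one or two foods; enumerate the corners.
strawberries only: max(1.6/0.5, 10/4) = 3.2 servings → $3.04.
hummus only: max(1.6/0.8, 10/3) = 3.333 servings → $2.67.
strawberries + hummus with both tight: 1.882 servings and 0.8235 servings → $2.45.
Cheapest feasible corner: $2.45.

$2.45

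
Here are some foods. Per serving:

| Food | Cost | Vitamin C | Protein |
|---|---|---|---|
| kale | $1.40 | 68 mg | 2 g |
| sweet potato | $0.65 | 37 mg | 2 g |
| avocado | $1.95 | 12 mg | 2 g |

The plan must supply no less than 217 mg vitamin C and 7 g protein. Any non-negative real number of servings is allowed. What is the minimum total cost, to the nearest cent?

Two binding constraints pin down two serving amounts, so the optimal mix uses at most two foods. The candidates are each food alone (scaled to the tighter of vitamin C/protein) and each pair with both constraints tight.
kale only: max(217/68, 7/2) = 3.5 servings → $4.90.
sweet potato only: max(217/37, 7/2) = 5.865 servings → $3.81.
avocado only: max(217/12, 7/2) = 18.08 servings → $35.26.
kale + sweet potato with both tight: 2.823 servings and 0.6774 servings → $4.39.
kale + avocado with both tight: 3.125 servings and 0.375 servings → $5.11.
sweet potato + avocado: intersection lies outside the first quadrant.
Cheapest feasible corner: $3.81.

$3.81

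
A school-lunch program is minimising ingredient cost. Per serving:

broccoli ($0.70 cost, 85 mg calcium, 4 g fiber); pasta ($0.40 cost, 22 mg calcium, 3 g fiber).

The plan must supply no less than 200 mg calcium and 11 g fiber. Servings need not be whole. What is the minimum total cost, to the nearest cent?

$1.82

The cheapest plan sits at a corner of the feasible region — with two constraints it uses at most two foods.
broccoli only: max(200/85, 11/4) = 2.75 servings → $1.93.
pasta only: max(200/22, 11/3) = 9.091 servings → $3.64.
broccoli + pasta with both tight: 2.144 servings and 0.8084 servings → $1.82.
Cheapest feasible corner: $1.82.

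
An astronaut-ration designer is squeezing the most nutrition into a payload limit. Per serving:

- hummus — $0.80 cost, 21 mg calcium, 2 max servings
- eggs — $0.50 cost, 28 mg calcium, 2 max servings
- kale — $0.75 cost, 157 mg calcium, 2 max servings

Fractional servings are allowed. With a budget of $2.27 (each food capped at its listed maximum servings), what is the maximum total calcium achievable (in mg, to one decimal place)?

Calcium per dollar: kale 209.3, eggs 56, hummus 26.25.
Take 2 servings of kale: spends $1.50, +314.0 mg calcium (running total 314.0 mg).
Take 1.54 servings of eggs: spends $0.77, +43.1 mg calcium (running total 357.1 mg).
Filling greedily by calcium-per-dollar is optimal for one linear limit, giving 357.1 mg.

357.1 mg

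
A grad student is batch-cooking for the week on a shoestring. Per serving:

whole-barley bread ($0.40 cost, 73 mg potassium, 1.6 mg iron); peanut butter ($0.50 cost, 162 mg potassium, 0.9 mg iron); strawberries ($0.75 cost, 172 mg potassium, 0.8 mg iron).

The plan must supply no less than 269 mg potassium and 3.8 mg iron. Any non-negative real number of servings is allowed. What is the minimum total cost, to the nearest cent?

$1.17

The cheapest plan sits at a corner of the feasible region — with two constraints it uses at most two foods.
whole-barley bread only: max(269/73, 3.8/1.6) = 3.685 servings → $1.47.
peanut butter only: max(269/162, 3.8/0.9) = 4.222 servings → $2.11.
strawberries only: max(269/172, 3.8/0.8) = 4.75 servings → $3.56.
whole-barley bread + peanut butter with both tight: 1.93 servings and 0.7907 servings → $1.17.
whole-barley bread + strawberries with both tight: 2.022 servings and 0.7057 servings → $1.34.
peanut butter + strawberries with both targets exact would need a negative amount; discard.
Cheapest feasible corner: $1.17.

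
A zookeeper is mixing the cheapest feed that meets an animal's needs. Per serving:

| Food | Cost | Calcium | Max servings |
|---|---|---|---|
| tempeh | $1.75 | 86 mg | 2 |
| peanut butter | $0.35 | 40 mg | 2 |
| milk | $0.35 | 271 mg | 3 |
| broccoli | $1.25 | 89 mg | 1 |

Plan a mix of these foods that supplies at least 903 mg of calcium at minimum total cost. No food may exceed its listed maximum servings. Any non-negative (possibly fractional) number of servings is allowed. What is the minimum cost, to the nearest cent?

$1.89

Cost per mg of calcium: milk $0.0013, peanut butter $0.0088, broccoli $0.0140, tempeh $0.0203.
Take 3 servings of milk: +813.0 mg calcium for $1.05 (total $1.05, still need 90.0 mg).
Take 2 servings of peanut butter: +80.0 mg calcium for $0.70 (total $1.75, still need 10.0 mg).
Take 0.1124 servings of broccoli: +10.0 mg calcium for $0.14 (total $1.89, still need 0.0 mg).
Filling from the cheapest source first is optimal under one linear minimum: $1.89.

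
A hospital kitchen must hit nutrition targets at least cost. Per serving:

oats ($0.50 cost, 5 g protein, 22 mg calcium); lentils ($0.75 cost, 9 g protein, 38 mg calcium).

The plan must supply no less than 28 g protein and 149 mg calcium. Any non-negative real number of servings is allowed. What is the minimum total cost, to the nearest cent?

$2.94

A basic optimal solution has at most two foods positive. Try each food alone and each pair with both targets met exactly.
oats only: max(28/5, 149/22) = 6.773 servings → $3.39.
lentils only: max(28/9, 149/38) = 3.921 servings → $2.94.
oats + lentils: the both-tight solution has a negative serving — not a feasible corner.
So the least-cost plan costs $2.94.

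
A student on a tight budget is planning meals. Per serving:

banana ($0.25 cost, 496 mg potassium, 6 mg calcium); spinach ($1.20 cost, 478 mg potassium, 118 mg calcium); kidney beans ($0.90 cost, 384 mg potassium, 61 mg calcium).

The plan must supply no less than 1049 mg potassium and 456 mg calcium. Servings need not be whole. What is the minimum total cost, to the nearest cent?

Compare the cost at each extreme point of the feasible region.
banana only: max(1049/496, 456/6) = 76 servings → $19.00.
spinach only: max(1049/478, 456/118) = 3.864 servings → $4.64.
kidney beans only: max(1049/384, 456/61) = 7.475 servings → $6.73.
banana + spinach: the both-tight solution has a negative serving — not a feasible corner.
banana + kidney beans: the both-tight solution has a negative serving — not a feasible corner.
spinach + kidney beans: the both-tight solution has a negative serving — not a feasible corner.
So the least-cost plan costs $4.64.

$4.64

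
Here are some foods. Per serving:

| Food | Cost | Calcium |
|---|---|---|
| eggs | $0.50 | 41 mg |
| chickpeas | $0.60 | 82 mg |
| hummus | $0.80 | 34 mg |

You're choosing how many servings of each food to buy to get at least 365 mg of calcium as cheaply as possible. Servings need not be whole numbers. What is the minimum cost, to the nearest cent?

$2.67

Cost per mg of calcium: chickpeas $0.0073, eggs $0.0122, hummus $0.0235.
With no serving limits, use only chickpeas: 365 mg / 82 mg = 4.451 servings × $0.60 = $2.67.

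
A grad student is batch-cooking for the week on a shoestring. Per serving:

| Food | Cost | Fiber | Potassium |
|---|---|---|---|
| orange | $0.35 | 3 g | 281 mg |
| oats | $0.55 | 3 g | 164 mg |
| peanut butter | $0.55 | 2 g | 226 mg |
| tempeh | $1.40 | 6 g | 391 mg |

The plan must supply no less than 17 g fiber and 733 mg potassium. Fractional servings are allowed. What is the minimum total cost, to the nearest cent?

$1.98

A basic optimal solution has at most two foods positive. Try each food alone and each pair with both targets met exactly.
orange only: max(17/3, 733/281) = 5.667 servings → $1.98.
oats only: max(17/3, 733/164) = 5.667 servings → $3.12.
peanut butter only: max(17/2, 733/226) = 8.5 servings → $4.67.
tempeh only: max(17/6, 733/391) = 2.833 servings → $3.97.
orange + oats: intersection lies outside the first quadrant.
orange + peanut butter with both targets exact would need a negative amount; discard.
orange + tempeh: intersection lies outside the first quadrant.
oats + peanut butter: intersection lies outside the first quadrant.
oats + tempeh with both targets exact would need a negative amount; discard.
peanut butter + tempeh with both targets exact would need a negative amount; discard.
The minimum over all feasible corners is $1.98.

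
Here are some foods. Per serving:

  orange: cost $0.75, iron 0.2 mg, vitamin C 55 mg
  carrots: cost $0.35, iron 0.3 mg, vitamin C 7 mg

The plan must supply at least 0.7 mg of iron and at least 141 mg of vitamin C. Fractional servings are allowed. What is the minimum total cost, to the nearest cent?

Compare the cost at each extreme point of the feasible region.
orange only: max(0.7/0.2, 141/55) = 3.5 servings → $2.62.
carrots only: max(0.7/0.3, 141/7) = 20.14 servings → $7.05.
orange + carrots with both tight: 2.477 servings and 0.6821 servings → $2.10.
So the least-cost plan costs $2.10.

$2.10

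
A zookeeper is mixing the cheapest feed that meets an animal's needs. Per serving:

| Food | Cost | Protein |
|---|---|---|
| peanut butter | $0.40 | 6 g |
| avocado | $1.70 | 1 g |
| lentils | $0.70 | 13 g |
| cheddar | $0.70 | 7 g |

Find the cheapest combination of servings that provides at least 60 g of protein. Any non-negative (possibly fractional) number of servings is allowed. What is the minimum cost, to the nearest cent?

$3.23

Cost per g of protein: lentils $0.0538, peanut butter $0.0667, cheddar $0.1000, avocado $1.7000.
With no serving limits, use only lentils: 60 g / 13 g = 4.615 servings × $0.70 = $3.23.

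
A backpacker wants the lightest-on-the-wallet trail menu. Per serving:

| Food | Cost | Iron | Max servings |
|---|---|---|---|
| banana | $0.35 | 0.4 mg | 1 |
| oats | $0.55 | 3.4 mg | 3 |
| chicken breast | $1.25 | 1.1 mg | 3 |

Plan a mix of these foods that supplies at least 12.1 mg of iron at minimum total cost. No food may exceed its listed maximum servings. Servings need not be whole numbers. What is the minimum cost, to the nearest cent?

Cost per mg of iron: oats $0.1618, banana $0.8750, chicken breast $1.1364.
Take 3 servings of oats: +10.2 mg iron for $1.65 (total $1.65, still need 1.9 mg).
Take 1 serving of banana: +0.4 mg iron for $0.35 (total $2.00, still need 1.5 mg).
Take 1.364 servings of chicken breast: +1.5 mg iron for $1.70 (total $3.70, still need 0.0 mg).
Greedy by cheapest-per-mg is optimal for a single linear constraint, so the minimum cost is $3.70.

$3.70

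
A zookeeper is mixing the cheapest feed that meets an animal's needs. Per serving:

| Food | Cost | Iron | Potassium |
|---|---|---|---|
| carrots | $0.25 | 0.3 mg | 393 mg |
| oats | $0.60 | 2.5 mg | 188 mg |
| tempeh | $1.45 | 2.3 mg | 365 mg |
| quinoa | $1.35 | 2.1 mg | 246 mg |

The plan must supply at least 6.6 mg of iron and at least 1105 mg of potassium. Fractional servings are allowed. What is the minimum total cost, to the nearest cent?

$1.88

carrots only: max(6.6/0.3, 1105/393) = 22 servings → $5.50.
oats only: max(6.6/2.5, 1105/188) = 5.878 servings → $3.53.
tempeh only: max(6.6/2.3, 1105/365) = 3.027 servings → $4.39.
quinoa only: max(6.6/2.1, 1105/246) = 4.492 servings → $6.06.
carrots + oats with both tight: 1.643 servings and 2.443 servings → $1.88.
carrots + tempeh with both tight: 0.1668 servings and 2.848 servings → $4.17.
carrots + quinoa with both tight: 0.9273 servings and 3.01 servings → $4.30.
oats + tempeh: intersection lies outside the first quadrant.
oats + quinoa: intersection lies outside the first quadrant.
tempeh + quinoa with both targets exact would need a negative amount; discard.
The minimum over all feasible corners is $1.88.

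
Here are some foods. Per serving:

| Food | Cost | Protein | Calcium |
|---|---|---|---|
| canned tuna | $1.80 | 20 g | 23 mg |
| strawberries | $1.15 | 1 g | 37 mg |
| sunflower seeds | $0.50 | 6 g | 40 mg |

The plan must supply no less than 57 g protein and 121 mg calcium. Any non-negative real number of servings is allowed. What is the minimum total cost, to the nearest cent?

With two linear requirements the optimum uses one or two foods; enumerate the corners.
canned tuna only: max(57/20, 121/23) = 5.261 servings → $9.47.
strawberries only: max(57/1, 121/37) = 57 servings → $65.55.
sunflower seeds only: max(57/6, 121/40) = 9.5 servings → $4.75.
canned tuna + strawberries with both tight: 2.773 servings and 1.547 servings → $6.77.
canned tuna + sunflower seeds with both tight: 2.347 servings and 1.675 servings → $5.06.
strawberries + sunflower seeds: the both-tight solution has a negative serving — not a feasible corner.
Cheapest feasible corner: $4.75.

$4.75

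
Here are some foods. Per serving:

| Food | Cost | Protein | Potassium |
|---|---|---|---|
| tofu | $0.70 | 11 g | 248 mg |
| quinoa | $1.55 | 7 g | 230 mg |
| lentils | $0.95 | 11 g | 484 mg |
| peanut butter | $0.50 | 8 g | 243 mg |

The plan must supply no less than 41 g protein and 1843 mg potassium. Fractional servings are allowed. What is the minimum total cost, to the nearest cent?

$3.62

Two binding constraints pin down two serving amounts, so the optimal mix uses at most two foods. The candidates are each food alone (scaled to the tighter of protein/potassium) and each pair with both constraints tight.
tofu only: max(41/11, 1843/248) = 7.431 servings → $5.20.
quinoa only: max(41/7, 1843/230) = 8.013 servings → $12.42.
lentils only: max(41/11, 1843/484) = 3.808 servings → $3.62.
peanut butter only: max(41/8, 1843/243) = 7.584 servings → $3.79.
tofu + quinoa: intersection lies outside the first quadrant.
tofu + lentils: intersection lies outside the first quadrant.
tofu + peanut butter: the both-tight solution has a negative serving — not a feasible corner.
quinoa + lentils: the both-tight solution has a negative serving — not a feasible corner.
quinoa + peanut butter with both targets exact would need a negative amount; discard.
lentils + peanut butter: intersection lies outside the first quadrant.
So the least-cost plan costs $3.62.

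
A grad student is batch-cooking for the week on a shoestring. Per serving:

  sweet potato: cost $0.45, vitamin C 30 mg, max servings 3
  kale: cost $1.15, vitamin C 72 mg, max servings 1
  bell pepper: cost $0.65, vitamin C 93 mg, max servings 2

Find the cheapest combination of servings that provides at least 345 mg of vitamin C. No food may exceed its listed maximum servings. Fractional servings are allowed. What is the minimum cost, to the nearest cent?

$3.75

Cost per mg of vitamin C: bell pepper $0.0070, sweet potato $0.0150, kale $0.0160.
Take 2 servings of bell pepper: +186.0 mg vitamin C for $1.30 (total $1.30, still need 159.0 mg).
Take 3 servings of sweet potato: +90.0 mg vitamin C for $1.35 (total $2.65, still need 69.0 mg).
Take 0.9583 servings of kale: +69.0 mg vitamin C for $1.10 (total $3.75, still need 0.0 mg).
Greedy by cheapest-per-mg is optimal for a single linear constraint, so the minimum cost is $3.75.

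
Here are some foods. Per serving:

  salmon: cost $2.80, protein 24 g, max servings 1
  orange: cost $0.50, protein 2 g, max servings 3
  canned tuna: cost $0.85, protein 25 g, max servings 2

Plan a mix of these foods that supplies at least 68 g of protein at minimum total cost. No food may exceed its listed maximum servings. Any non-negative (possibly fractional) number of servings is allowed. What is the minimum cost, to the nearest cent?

Cost per g of protein: canned tuna $0.0340, salmon $0.1167, orange $0.2500.
Take 2 servings of canned tuna: +50.0 g protein for $1.70 (total $1.70, still need 18.0 g).
Take 0.75 servings of salmon: +18.0 g protein for $2.10 (total $3.80, still need 0.0 g).
Filling from the cheapest source first is optimal under one linear minimum: $3.80.

$3.80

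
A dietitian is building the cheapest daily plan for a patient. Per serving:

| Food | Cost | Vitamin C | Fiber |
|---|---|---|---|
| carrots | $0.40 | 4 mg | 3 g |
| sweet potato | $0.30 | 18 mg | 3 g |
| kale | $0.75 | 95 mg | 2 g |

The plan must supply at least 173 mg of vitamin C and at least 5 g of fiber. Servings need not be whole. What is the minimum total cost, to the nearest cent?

$1.45

Two binding constraints pin down two serving amounts, so the optimal mix uses at most two foods. The candidates are each food alone (scaled to the tighter of vitamin C/fiber) and each pair with both constraints tight.
carrots only: max(173/4, 5/3) = 43.25 servings → $17.30.
sweet potato only: max(173/18, 5/3) = 9.611 servings → $2.88.
kale only: max(173/95, 5/2) = 2.5 servings → $1.88.
carrots + sweet potato with both targets exact would need a negative amount; discard.
carrots + kale with both tight: 0.4657 servings and 1.801 servings → $1.54.
sweet potato + kale with both tight: 0.5181 servings and 1.723 servings → $1.45.
So the least-cost plan costs $1.45.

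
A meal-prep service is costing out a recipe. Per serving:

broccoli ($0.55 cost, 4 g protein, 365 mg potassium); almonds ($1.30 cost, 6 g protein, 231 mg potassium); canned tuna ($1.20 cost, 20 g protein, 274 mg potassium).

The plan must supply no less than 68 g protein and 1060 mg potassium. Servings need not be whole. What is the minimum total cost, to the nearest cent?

$4.21

A basic optimal solution has at most two foods positive. Try each food alone and each pair with both targets met exactly.
broccoli only: max(68/4, 1060/365) = 17 servings → $9.35.
almonds only: max(68/6, 1060/231) = 11.33 servings → $14.73.
canned tuna only: max(68/20, 1060/274) = 3.869 servings → $4.64.
broccoli + almonds: intersection lies outside the first quadrant.
broccoli + canned tuna with both tight: 0.4139 servings and 3.317 servings → $4.21.
almonds + canned tuna with both tight: 0.8629 servings and 3.141 servings → $4.89.
The minimum over all feasible corners is $4.21.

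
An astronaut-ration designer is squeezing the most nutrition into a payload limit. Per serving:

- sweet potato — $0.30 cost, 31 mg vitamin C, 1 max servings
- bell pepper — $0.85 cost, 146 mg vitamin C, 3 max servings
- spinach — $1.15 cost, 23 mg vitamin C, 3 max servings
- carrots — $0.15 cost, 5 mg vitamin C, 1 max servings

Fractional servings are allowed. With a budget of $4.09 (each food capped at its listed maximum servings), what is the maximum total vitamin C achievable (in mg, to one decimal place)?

Vitamin C per dollar: bell pepper 171.8, sweet potato 103.3, carrots 33.33, spinach 20.
Take 3 servings of bell pepper: spends $2.55, +438.0 mg vitamin C (running total 438.0 mg).
Take 1 serving of sweet potato: spends $0.30, +31.0 mg vitamin C (running total 469.0 mg).
Take 1 serving of carrots: spends $0.15, +5.0 mg vitamin C (running total 474.0 mg).
Take 0.9478 servings of spinach: spends $1.09, +21.8 mg vitamin C (running total 495.8 mg).
Filling greedily by vitamin C-per-dollar is optimal for one linear limit, giving 495.8 mg.

495.8 mg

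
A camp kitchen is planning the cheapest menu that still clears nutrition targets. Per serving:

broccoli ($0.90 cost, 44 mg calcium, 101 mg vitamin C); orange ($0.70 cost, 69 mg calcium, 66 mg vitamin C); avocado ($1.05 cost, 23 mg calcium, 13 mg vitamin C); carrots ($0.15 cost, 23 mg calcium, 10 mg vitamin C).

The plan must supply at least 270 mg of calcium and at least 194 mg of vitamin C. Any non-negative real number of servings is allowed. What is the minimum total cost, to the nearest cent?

$2.29

For a min-cost LP with two ≥-constraints, a basic feasible solution has at most two positive variables.
broccoli only: max(270/44, 194/101) = 6.136 servings → $5.52.
orange only: max(270/69, 194/66) = 3.913 servings → $2.74.
avocado only: max(270/23, 194/13) = 14.92 servings → $15.67.
carrots only: max(270/23, 194/10) = 19.4 servings → $2.91.
broccoli + orange: the both-tight solution has a negative serving — not a feasible corner.
broccoli + avocado with both tight: 0.5437 servings and 10.7 servings → $11.72.
broccoli + carrots with both tight: 0.9357 servings and 9.949 servings → $2.33.
orange + avocado with both tight: 1.533 servings and 7.14 servings → $8.57.
orange + carrots with both tight: 2.128 servings and 5.355 servings → $2.29.
avocado + carrots: intersection lies outside the first quadrant.
The minimum over all feasible corners is $2.29.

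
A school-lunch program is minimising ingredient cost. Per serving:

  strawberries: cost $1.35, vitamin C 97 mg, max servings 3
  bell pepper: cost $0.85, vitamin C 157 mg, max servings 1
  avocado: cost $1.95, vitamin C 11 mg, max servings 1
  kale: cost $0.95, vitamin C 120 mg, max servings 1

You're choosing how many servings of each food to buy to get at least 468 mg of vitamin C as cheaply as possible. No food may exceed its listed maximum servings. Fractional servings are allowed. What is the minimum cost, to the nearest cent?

$4.46

Cost per mg of vitamin C: bell pepper $0.0054, kale $0.0079, strawberries $0.0139, avocado $0.1773.
Take 1 serving of bell pepper: +157.0 mg vitamin C for $0.85 (total $0.85, still need 311.0 mg).
Take 1 serving of kale: +120.0 mg vitamin C for $0.95 (total $1.80, still need 191.0 mg).
Take 1.969 servings of strawberries: +191.0 mg vitamin C for $2.66 (total $4.46, still need 0.0 mg).
Greedy by cheapest-per-mg is optimal for a single linear constraint, so the minimum cost is $4.46.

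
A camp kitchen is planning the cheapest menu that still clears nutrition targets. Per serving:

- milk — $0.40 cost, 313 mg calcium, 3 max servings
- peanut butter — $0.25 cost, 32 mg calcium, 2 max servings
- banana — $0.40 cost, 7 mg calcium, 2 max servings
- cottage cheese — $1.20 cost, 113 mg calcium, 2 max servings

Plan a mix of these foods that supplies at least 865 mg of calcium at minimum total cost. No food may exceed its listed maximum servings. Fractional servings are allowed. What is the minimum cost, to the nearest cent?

$1.11

Cost per mg of calcium: milk $0.0013, peanut butter $0.0078, cottage cheese $0.0106, banana $0.0571.
Take 2.764 servings of milk: +865.0 mg calcium for $1.11 (total $1.11, still need 0.0 mg).
Greedy by cheapest-per-mg is optimal for a single linear constraint, so the minimum cost is $1.11.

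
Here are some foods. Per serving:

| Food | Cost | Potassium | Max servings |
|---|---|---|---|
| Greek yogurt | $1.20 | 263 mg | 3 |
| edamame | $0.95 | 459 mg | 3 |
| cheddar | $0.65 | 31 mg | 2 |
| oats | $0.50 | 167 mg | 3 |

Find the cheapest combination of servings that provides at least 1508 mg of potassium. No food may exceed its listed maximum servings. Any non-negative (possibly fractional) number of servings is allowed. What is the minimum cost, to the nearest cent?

$3.24

Cost per mg of potassium: edamame $0.0021, oats $0.0030, Greek yogurt $0.0046, cheddar $0.0210.
Take 3 servings of edamame: +1377.0 mg potassium for $2.85 (total $2.85, still need 131.0 mg).
Take 0.7844 servings of oats: +131.0 mg potassium for $0.39 (total $3.24, still need 0.0 mg).
Greedy by cheapest-per-mg is optimal for a single linear constraint, so the minimum cost is $3.24.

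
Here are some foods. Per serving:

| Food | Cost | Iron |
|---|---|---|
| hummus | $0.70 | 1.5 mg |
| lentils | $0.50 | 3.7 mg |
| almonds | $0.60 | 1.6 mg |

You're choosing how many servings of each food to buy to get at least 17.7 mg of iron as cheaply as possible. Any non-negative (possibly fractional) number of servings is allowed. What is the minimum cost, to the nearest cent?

$2.39

Cost per mg of iron: lentils $0.1351, almonds $0.3750, hummus $0.4667.
With no serving limits, use only lentils: 17.7 mg / 3.7 mg = 4.784 servings × $0.50 = $2.39.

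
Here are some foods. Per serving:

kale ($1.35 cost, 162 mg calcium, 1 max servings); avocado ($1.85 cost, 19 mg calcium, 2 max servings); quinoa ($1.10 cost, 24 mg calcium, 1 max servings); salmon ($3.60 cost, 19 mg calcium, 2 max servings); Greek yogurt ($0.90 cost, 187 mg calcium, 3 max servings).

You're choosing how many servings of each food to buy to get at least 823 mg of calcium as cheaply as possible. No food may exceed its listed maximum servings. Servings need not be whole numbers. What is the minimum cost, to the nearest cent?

$16.05

Cost per mg of calcium: Greek yogurt $0.0048, kale $0.0083, quinoa $0.0458, avocado $0.0974, salmon $0.1895.
Take 3 servings of Greek yogurt: +561.0 mg calcium for $2.70 (total $2.70, still need 262.0 mg).
Take 1 serving of kale: +162.0 mg calcium for $1.35 (total $4.05, still need 100.0 mg).
Take 1 serving of quinoa: +24.0 mg calcium for $1.10 (total $5.15, still need 76.0 mg).
Take 2 servings of avocado: +38.0 mg calcium for $3.70 (total $8.85, still need 38.0 mg).
Take 2 servings of salmon: +38.0 mg calcium for $7.20 (total $16.05, still need 0.0 mg).
Greedy by cheapest-per-mg is optimal for a single linear constraint, so the minimum cost is $16.05.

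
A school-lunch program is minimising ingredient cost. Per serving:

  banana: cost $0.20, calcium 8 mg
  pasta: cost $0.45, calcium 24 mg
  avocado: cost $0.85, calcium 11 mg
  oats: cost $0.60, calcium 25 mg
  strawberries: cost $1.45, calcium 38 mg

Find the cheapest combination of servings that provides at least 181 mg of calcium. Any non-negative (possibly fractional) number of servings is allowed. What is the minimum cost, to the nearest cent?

Cost per mg of calcium: pasta $0.0187, oats $0.0240, banana $0.0250, strawberries $0.0382, avocado $0.0773.
With no serving limits, use only pasta: 181 mg / 24 mg = 7.542 servings × $0.45 = $3.39.

$3.39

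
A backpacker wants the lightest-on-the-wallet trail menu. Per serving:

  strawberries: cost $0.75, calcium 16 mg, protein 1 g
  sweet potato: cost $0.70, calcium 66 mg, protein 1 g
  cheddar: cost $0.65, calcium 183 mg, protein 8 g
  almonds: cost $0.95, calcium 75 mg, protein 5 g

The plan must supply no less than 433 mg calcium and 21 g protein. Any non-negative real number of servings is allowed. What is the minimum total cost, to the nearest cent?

For a min-cost LP with two ≥-constraints, a basic feasible solution has at most two positive variables.
strawberries only: max(433/16, 21/1) = 27.06 servings → $20.30.
sweet potato only: max(433/66, 21/1) = 21 servings → $14.70.
cheddar only: max(433/183, 21/8) = 2.625 servings → $1.71.
almonds only: max(433/75, 21/5) = 5.773 servings → $5.48.
strawberries + sweet potato with both tight: 19.06 servings and 1.94 servings → $15.65.
strawberries + cheddar with both tight: 6.891 servings and 1.764 servings → $6.31.
strawberries + almonds: the both-tight solution has a negative serving — not a feasible corner.
sweet potato + cheddar: the both-tight solution has a negative serving — not a feasible corner.
sweet potato + almonds with both tight: 2.314 servings and 3.737 servings → $5.17.
cheddar + almonds with both tight: 1.873 servings and 1.203 servings → $2.36.
So the least-cost plan costs $1.71.

$1.71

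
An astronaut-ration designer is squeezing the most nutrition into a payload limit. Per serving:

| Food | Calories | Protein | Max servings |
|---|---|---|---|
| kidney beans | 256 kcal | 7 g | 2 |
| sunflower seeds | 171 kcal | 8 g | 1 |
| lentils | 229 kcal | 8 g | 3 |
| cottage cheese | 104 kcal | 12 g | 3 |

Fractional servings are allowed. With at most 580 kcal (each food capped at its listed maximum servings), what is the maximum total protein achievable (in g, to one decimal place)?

Protein per kcal: cottage cheese 0.1154, sunflower seeds 0.04678, lentils 0.03493, kidney beans 0.02734.
Take 3 servings of cottage cheese: uses 312 kcal, +36.0 g protein (running total 36.0 g).
Take 1 serving of sunflower seeds: uses 171 kcal, +8.0 g protein (running total 44.0 g).
Take 0.4236 servings of lentils: uses 97 kcal, +3.4 g protein (running total 47.4 g).
Greedy by best ratio exhausts the calories allowance optimally: 47.4 g.

47.4 g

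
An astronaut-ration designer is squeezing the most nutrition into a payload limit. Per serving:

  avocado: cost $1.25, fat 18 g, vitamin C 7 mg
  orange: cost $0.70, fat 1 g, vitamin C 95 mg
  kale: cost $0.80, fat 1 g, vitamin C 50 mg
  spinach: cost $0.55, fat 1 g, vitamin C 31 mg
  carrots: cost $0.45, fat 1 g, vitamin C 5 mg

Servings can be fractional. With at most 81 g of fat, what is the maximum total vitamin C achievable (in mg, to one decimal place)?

Vitamin C per g fat: orange 95, kale 50, spinach 31, carrots 5, avocado 0.3889.
With no serving limits, spend the whole fat allowance on orange: 81 g / 1 g × 95 mg = 7695.0 mg.

7695.0 mg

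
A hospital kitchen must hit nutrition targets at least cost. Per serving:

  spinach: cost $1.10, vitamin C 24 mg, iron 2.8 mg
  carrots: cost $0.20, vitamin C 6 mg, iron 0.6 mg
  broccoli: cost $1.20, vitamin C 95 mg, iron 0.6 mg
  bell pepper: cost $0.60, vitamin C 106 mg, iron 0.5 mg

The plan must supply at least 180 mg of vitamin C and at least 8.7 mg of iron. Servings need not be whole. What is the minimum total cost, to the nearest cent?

spinach only: max(180/24, 8.7/2.8) = 7.5 servings → $8.25.
carrots only: max(180/6, 8.7/0.6) = 30 servings → $6.00.
broccoli only: max(180/95, 8.7/0.6) = 14.5 servings → $17.40.
bell pepper only: max(180/106, 8.7/0.5) = 17.4 servings → $10.44.
spinach + carrots with both targets exact would need a negative amount; discard.
spinach + broccoli with both tight: 2.856 servings and 1.173 servings → $4.55.
spinach + bell pepper with both tight: 2.922 servings and 1.037 servings → $3.84.
carrots + broccoli with both tight: 13.46 servings and 1.045 servings → $3.94.
carrots + bell pepper with both tight: 13.73 servings and 0.9208 servings → $3.30.
broccoli + bell pepper: the both-tight solution has a negative serving — not a feasible corner.
The minimum over all feasible corners is $3.30.

$3.30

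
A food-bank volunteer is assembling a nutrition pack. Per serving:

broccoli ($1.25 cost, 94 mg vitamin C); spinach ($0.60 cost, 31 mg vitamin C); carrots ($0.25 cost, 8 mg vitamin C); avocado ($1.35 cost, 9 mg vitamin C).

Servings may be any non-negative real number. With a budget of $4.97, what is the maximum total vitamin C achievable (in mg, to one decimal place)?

373.7 mg

Vitamin C per dollar: broccoli 75.2, spinach 51.67, carrots 32, avocado 6.667.
With no serving limits, spend the whole cost allowance on broccoli: $4.97 / $1.25 × 94 mg = 373.7 mg.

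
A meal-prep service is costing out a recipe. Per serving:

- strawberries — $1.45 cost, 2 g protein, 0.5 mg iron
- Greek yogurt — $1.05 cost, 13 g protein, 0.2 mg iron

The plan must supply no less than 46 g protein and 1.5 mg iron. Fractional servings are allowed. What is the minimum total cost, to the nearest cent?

Compare the cost at each extreme point of the feasible region.
strawberries only: max(46/2, 1.5/0.5) = 23 servings → $33.35.
Greek yogurt only: max(46/13, 1.5/0.2) = 7.5 servings → $7.88.
strawberries + Greek yogurt with both tight: 1.689 servings and 3.279 servings → $5.89.
Cheapest feasible corner: $5.89.

$5.89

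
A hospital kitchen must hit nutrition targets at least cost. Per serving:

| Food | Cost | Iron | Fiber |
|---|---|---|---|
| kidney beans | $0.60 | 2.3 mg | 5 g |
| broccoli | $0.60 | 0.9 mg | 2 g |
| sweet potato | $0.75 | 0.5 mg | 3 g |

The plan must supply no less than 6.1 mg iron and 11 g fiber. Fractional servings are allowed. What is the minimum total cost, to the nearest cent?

With two linear requirements the optimum uses one or two foods; enumerate the corners.
kidney beans only: max(6.1/2.3, 11/5) = 2.652 servings → $1.59.
broccoli only: max(6.1/0.9, 11/2) = 6.778 servings → $4.07.
sweet potato only: max(6.1/0.5, 11/3) = 12.2 servings → $9.15.
kidney beans + broccoli with both targets exact would need a negative amount; discard.
kidney beans + sweet potato: the both-tight solution has a negative serving — not a feasible corner.
broccoli + sweet potato with both targets exact would need a negative amount; discard.
The minimum over all feasible corners is $1.59.

$1.59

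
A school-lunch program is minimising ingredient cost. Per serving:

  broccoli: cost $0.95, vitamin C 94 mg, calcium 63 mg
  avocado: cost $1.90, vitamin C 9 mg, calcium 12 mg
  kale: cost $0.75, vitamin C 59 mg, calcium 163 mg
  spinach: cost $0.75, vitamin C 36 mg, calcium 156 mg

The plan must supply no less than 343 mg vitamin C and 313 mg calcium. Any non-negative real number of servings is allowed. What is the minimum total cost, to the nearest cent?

$3.57

Check every corner: each single food scaled to meet both minima, and each pair solved so both constraints bind.
broccoli only: max(343/94, 313/63) = 4.968 servings → $4.72.
avocado only: max(343/9, 313/12) = 38.11 servings → $72.41.
kale only: max(343/59, 313/163) = 5.814 servings → $4.36.
spinach only: max(343/36, 313/156) = 9.528 servings → $7.15.
broccoli + avocado with both tight: 2.316 servings and 13.93 servings → $28.66.
broccoli + kale with both tight: 3.226 servings and 0.6732 servings → $3.57.
broccoli + spinach with both tight: 3.408 servings and 0.6303 servings → $3.71.
avocado + kale: intersection lies outside the first quadrant.
avocado + spinach: the both-tight solution has a negative serving — not a feasible corner.
kale + spinach with both targets exact would need a negative amount; discard.
Cheapest feasible corner: $3.57.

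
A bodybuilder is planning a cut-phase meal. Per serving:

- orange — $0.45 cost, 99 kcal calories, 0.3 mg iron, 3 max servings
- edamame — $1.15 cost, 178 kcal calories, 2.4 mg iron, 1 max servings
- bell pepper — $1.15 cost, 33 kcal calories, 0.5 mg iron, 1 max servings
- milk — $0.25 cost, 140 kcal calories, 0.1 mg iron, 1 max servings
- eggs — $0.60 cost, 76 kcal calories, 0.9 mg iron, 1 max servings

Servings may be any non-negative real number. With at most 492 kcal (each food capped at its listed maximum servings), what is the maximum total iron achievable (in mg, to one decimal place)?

Iron per kcal: bell pepper 0.01515, edamame 0.01348, eggs 0.01184, orange 0.00303, milk 0.0007143.
Take 1 serving of bell pepper: uses 33 kcal, +0.5 mg iron (running total 0.5 mg).
Take 1 serving of edamame: uses 178 kcal, +2.4 mg iron (running total 2.9 mg).
Take 1 serving of eggs: uses 76 kcal, +0.9 mg iron (running total 3.8 mg).
Take 2.071 servings of orange: uses 205 kcal, +0.6 mg iron (running total 4.4 mg).
Greedy by best ratio exhausts the calories allowance optimally: 4.4 mg.

4.4 mg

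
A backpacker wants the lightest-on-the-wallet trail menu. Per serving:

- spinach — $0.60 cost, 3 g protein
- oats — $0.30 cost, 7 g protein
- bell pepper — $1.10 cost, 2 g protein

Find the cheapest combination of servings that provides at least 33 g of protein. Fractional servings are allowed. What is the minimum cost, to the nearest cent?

$1.41

Cost per g of protein: oats $0.0429, spinach $0.2000, bell pepper $0.5500.
With no serving limits, use only oats: 33 g / 7 g = 4.714 servings × $0.30 = $1.41.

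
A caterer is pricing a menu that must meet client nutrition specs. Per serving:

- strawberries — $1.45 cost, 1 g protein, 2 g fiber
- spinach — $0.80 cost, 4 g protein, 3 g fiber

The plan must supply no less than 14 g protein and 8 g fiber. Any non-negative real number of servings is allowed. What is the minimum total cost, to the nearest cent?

An LP optimum is at a vertex; with two nutrient constraints at most two foods are used. Check each candidate.
strawberries only: max(14/1, 8/2) = 14 servings → $20.30.
spinach only: max(14/4, 8/3) = 3.5 servings → $2.80.
strawberries + spinach with both targets exact would need a negative amount; discard.
The minimum over all feasible corners is $2.80.

$2.80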